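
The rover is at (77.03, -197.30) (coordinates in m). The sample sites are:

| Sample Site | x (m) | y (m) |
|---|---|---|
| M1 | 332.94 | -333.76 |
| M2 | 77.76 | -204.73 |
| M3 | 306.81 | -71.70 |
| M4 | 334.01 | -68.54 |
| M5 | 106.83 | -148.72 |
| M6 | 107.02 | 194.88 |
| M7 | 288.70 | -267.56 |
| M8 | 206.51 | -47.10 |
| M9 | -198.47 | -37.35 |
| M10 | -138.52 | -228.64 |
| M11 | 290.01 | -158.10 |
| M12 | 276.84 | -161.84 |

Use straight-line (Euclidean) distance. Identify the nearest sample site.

M2

Distances from (77.03, -197.30):
M1: 290.02 m
M2: 7.47 m
M3: 261.87 m
M4: 287.43 m
M5: 56.99 m
M6: 393.32 m
M7: 223.03 m
M8: 198.31 m
M9: 318.57 m
M10: 217.82 m
M11: 216.56 m
M12: 202.93 m
Minimum: M2 at 7.47 m.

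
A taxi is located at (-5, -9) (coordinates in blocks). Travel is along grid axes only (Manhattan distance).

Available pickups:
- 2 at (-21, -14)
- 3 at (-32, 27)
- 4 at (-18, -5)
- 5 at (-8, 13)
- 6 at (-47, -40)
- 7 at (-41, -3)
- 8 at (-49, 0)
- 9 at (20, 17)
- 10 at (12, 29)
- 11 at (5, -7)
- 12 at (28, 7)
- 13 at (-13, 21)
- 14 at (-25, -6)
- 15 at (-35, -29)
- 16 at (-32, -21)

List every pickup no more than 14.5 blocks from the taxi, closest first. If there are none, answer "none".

Distances from (-5, -9):
2: 21 blocks
3: 63 blocks
4: 17 blocks
5: 25 blocks
6: 73 blocks
7: 42 blocks
8: 53 blocks
9: 51 blocks
10: 55 blocks
11: 12 blocks
12: 49 blocks
13: 38 blocks
14: 23 blocks
15: 50 blocks
16: 39 blocks
Threshold 14.5 blocks: 11 (12 blocks) is within range.

11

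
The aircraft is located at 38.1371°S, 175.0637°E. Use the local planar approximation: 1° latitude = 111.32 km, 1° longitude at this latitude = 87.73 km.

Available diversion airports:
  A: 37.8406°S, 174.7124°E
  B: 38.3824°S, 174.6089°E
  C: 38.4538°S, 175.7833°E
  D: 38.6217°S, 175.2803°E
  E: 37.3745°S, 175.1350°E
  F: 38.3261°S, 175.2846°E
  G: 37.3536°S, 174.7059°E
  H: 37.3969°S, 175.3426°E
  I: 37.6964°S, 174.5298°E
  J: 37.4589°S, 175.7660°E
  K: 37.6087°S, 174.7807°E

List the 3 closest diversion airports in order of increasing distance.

Distances from 38.1371°S, 175.0637°E:
A: 45.1582 km
B: 48.3491 km
C: 72.3075 km
D: 57.1946 km
E: 85.1228 km
F: 28.6047 km
G: 92.6958 km
H: 85.9551 km
I: 67.8281 km
J: 97.4472 km
K: 63.8465 km
Sorted: F (28.6047 km) < A (45.1582 km) < B (48.3491 km) < D (57.1946 km) < K (63.8465 km) < …

F, A, B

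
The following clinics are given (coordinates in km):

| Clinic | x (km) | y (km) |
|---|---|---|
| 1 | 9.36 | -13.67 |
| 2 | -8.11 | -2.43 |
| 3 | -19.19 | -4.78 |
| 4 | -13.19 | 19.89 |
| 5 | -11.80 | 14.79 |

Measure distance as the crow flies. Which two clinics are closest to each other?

4 and 5

Pairwise distances:
1–2: 20.77 km
1–3: 29.90 km
1–4: 40.43 km
1–5: 35.46 km
2–3: 11.33 km
2–4: 22.89 km
2–5: 17.61 km
3–4: 25.39 km
3–5: 20.92 km
4–5: 5.29 km
Closest pair: 4–5 at 5.29 km.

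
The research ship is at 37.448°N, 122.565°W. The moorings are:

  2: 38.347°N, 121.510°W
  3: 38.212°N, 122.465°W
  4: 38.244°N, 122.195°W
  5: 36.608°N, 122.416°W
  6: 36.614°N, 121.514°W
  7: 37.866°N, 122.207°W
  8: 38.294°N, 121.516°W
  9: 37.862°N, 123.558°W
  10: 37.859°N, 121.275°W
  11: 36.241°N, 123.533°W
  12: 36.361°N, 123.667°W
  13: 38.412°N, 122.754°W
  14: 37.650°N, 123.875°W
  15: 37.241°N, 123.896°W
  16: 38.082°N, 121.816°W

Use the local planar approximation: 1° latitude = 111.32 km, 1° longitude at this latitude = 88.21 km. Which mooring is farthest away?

Distances from 37.448°N, 122.565°W:
2: 136.659 km
3: 85.505 km
4: 94.430 km
5: 94.428 km
6: 131.203 km
7: 56.236 km
8: 132.028 km
9: 98.977 km
10: 122.644 km
11: 159.199 km
12: 155.214 km
13: 108.600 km
14: 117.723 km
15: 119.647 km
16: 96.676 km
Maximum: 11 at 159.199 km.

11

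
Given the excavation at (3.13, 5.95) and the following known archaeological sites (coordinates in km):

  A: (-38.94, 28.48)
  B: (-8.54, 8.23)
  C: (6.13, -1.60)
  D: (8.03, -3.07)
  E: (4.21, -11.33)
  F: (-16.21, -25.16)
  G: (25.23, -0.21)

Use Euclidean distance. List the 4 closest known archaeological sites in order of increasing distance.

Distances from (3.13, 5.95):
A: √((-42.07)² + (22.53)²) = √(1769.8849 + 507.6009) = 47.72 km
B: √((-11.67)² + (2.28)²) = √(136.1889 + 5.1984) = 11.89 km
C: √((3.00)² + (-7.55)²) = √(9.0000 + 57.0025) = 8.12 km
D: √((4.90)² + (-9.02)²) = √(24.0100 + 81.3604) = 10.27 km
E: √((1.08)² + (-17.28)²) = √(1.1664 + 298.5984) = 17.31 km
F: √((-19.34)² + (-31.11)²) = √(374.0356 + 967.8321) = 36.63 km
G: √((22.10)² + (-6.16)²) = √(488.4100 + 37.9456) = 22.94 km
Sorted: C (8.12 km) < D (10.27 km) < B (11.89 km) < E (17.31 km) < G (22.94 km) < F (36.63 km) < …

C, D, B, E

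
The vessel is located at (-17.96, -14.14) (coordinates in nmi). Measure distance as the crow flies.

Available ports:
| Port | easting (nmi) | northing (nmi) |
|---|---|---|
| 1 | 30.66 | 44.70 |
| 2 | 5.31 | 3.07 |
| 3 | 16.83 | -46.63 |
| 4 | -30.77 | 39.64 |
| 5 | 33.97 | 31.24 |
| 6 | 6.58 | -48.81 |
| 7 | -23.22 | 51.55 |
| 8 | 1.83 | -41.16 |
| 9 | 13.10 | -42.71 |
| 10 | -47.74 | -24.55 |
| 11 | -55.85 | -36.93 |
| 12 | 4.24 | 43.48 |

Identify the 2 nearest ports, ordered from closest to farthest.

Distances from (-17.96, -14.14):
1: 76.33 nmi
2: 28.94 nmi
3: 47.60 nmi
4: 55.28 nmi
5: 68.96 nmi
6: 42.48 nmi
7: 65.90 nmi
8: 33.49 nmi
9: 42.20 nmi
10: 31.55 nmi
11: 44.22 nmi
12: 61.75 nmi
Sorted: 2 (28.94 nmi) < 10 (31.55 nmi) < 8 (33.49 nmi) < 9 (42.20 nmi) < …

2, 10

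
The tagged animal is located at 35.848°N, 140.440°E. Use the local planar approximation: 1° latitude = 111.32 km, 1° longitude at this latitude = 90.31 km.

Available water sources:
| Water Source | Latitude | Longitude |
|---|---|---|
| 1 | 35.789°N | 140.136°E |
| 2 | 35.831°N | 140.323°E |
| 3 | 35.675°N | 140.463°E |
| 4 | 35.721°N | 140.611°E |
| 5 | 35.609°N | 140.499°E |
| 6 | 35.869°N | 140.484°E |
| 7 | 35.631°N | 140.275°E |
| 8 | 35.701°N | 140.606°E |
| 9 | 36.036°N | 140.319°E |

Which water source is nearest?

6

Distances from 35.848°N, 140.440°E:
1: 28.229 km
2: 10.734 km
3: 19.370 km
4: 20.937 km
5: 27.134 km
6: 4.610 km
7: 28.383 km
8: 22.193 km
9: 23.609 km
Minimum: 6 at 4.610 km.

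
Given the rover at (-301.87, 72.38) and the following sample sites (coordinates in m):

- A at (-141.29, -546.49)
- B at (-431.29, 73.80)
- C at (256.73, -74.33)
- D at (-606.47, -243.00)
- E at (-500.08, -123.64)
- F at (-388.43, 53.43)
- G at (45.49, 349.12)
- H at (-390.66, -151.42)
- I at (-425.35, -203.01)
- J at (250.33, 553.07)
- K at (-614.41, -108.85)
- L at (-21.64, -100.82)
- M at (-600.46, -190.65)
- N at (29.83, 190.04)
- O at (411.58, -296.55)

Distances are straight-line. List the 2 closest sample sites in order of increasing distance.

Distances from (-301.87, 72.38):
A: √((160.58)² + (-618.87)²) = √(25785.9364 + 383000.0769) = 639.36 m
B: √((-129.42)² + (1.42)²) = √(16749.5364 + 2.0164) = 129.43 m
C: √((558.60)² + (-146.71)²) = √(312033.9600 + 21523.8241) = 577.54 m
D: √((-304.60)² + (-315.38)²) = √(92781.1600 + 99464.5444) = 438.46 m
E: √((-198.21)² + (-196.02)²) = √(39287.2041 + 38423.8404) = 278.77 m
F: √((-86.56)² + (-18.95)²) = √(7492.6336 + 359.1025) = 88.61 m
G: √((347.36)² + (276.74)²) = √(120658.9696 + 76585.0276) = 444.12 m
H: √((-88.79)² + (-223.80)²) = √(7883.6641 + 50086.4400) = 240.77 m
I: √((-123.48)² + (-275.39)²) = √(15247.3104 + 75839.6521) = 301.81 m
J: √((552.20)² + (480.69)²) = √(304924.8400 + 231062.8761) = 732.11 m
K: √((-312.54)² + (-181.23)²) = √(97681.2516 + 32844.3129) = 361.28 m
L: √((280.23)² + (-173.20)²) = √(78528.8529 + 29998.2400) = 329.43 m
M: √((-298.59)² + (-263.03)²) = √(89155.9881 + 69184.7809) = 397.92 m
N: √((331.70)² + (117.66)²) = √(110024.8900 + 13843.8756) = 351.95 m
O: √((713.45)² + (-368.93)²) = √(509010.9025 + 136109.3449) = 803.19 m
Sorted: F (88.61 m) < B (129.43 m) < H (240.77 m) < E (278.77 m) < …

F, B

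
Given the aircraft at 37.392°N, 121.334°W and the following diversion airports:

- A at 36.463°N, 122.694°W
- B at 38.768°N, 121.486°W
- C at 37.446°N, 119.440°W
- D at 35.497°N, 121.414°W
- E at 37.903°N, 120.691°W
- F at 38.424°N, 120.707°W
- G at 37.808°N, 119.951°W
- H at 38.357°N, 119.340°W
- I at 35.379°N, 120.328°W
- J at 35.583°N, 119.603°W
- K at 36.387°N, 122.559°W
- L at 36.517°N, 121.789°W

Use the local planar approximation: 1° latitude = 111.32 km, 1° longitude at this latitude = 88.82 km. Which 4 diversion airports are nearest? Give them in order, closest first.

E, L, F, G

Distances from 37.392°N, 121.334°W:
A: √((-0.929·111.32)² + (-1.360·88.82)²) = √(10694.92697 + 14591.48034) = 159.017 km
B: √((1.376·111.32)² + (-0.152·88.82)²) = √(23462.98501 + 182.26728) = 153.770 km
C: √((0.054·111.32)² + (1.894·88.82)²) = √(36.13549 + 28299.67754) = 168.332 km
D: √((-1.895·111.32)² + (-0.080·88.82)²) = √(44500.49316 + 50.48955) = 211.071 km
E: √((0.511·111.32)² + (0.643·88.82)²) = √(3235.84862 + 3261.69602) = 80.607 km
F: √((1.032·111.32)² + (0.627·88.82)²) = √(13197.92907 + 3101.39169) = 127.669 km
G: √((0.416·111.32)² + (1.383·88.82)²) = √(2144.53460 + 15089.18898) = 131.277 km
H: √((0.965·111.32)² + (1.994·88.82)²) = √(11539.87281 + 31366.91779) = 207.140 km
I: √((-2.013·111.32)² + (1.006·88.82)²) = √(50215.05528 + 7983.94431) = 241.245 km
J: √((-1.809·111.32)² + (1.731·88.82)²) = √(40553.05055 + 23638.26916) = 253.360 km
K: √((-1.005·111.32)² + (-1.225·88.82)²) = √(12516.37363 + 11838.41922) = 156.060 km
L: √((-0.875·111.32)² + (-0.455·88.82)²) = √(9487.73402 + 1633.21865) = 105.456 km
Sorted: E (80.607 km) < L (105.456 km) < F (127.669 km) < G (131.277 km) < B (153.770 km) < K (156.060 km) < …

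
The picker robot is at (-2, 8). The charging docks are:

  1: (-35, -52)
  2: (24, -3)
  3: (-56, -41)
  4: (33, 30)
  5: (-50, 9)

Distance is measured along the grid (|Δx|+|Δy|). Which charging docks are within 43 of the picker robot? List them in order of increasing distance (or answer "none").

2

Distances from (-2, 8):
1: |-33| + |-60| = 33 + 60 = 93
2: |26| + |-11| = 26 + 11 = 37
3: |-54| + |-49| = 54 + 49 = 103
4: |35| + |22| = 35 + 22 = 57
5: |-48| + |1| = 48 + 1 = 49
Threshold 43: 2 (37) is within range.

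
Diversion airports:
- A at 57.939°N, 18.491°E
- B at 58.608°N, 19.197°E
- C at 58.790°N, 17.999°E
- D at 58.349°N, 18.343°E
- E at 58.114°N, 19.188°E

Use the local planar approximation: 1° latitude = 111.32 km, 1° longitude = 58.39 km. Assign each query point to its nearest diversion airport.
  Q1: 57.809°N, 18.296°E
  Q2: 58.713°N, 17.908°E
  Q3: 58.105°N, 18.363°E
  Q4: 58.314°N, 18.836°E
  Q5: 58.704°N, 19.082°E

Q1→A; Q2→C; Q3→A; Q4→D; Q5→B

Q1 at 57.809°N, 18.296°E:
  A: √((0.130·111.32)² + (0.195·58.39)²) = √(209.42721 + 129.64213) = 18.414 km
  B: √((0.799·111.32)² + (0.901·58.39)²) = √(7911.15610 + 2767.74792) = 103.339 km
  C: √((0.981·111.32)² + (-0.297·58.39)²) = √(11925.71455 + 300.73907) = 110.573 km
  D: √((0.540·111.32)² + (0.047·58.39)²) = √(3613.54872 + 7.53135) = 60.175 km
  E: √((0.305·111.32)² + (0.892·58.39)²) = √(1152.77905 + 2712.73056) = 62.173 km
  → nearest: A (18.414 km)
Q2 at 58.713°N, 17.908°E:
  A: √((-0.774·111.32)² + (0.583·58.39)²) = √(7423.83510 + 1158.81487) = 92.643 km
  B: √((-0.105·111.32)² + (1.289·58.39)²) = √(136.62337 + 5664.77657) = 76.167 km
  C: √((0.077·111.32)² + (0.091·58.39)²) = √(73.47301 + 28.23318) = 10.085 km
  D: √((-0.364·111.32)² + (0.435·58.39)²) = √(1641.90930 + 645.14222) = 47.823 km
  E: √((-0.599·111.32)² + (1.280·58.39)²) = √(4446.31309 + 5585.94802) = 100.161 km
  → nearest: C (10.085 km)
Q3 at 58.105°N, 18.363°E:
  A: √((-0.166·111.32)² + (0.128·58.39)²) = √(341.47788 + 55.85948) = 19.933 km
  B: √((0.503·111.32)² + (0.834·58.39)²) = √(3135.32356 + 2371.42313) = 74.207 km
  C: √((0.685·111.32)² + (-0.364·58.39)²) = √(5814.70302 + 451.73082) = 79.161 km
  D: √((0.244·111.32)² + (-0.020·58.39)²) = √(737.77859 + 1.36376) = 27.187 km
  E: √((0.009·111.32)² + (0.825·58.39)²) = √(1.00376 + 2320.51750) = 48.182 km
  → nearest: A (19.933 km)
Q4 at 58.314°N, 18.836°E:
  A: √((-0.375·111.32)² + (-0.345·58.39)²) = √(1742.64502 + 405.80289) = 46.351 km
  B: √((0.294·111.32)² + (0.361·58.39)²) = √(1071.12722 + 444.31539) = 38.929 km
  C: √((0.476·111.32)² + (-0.837·58.39)²) = √(2807.76206 + 2388.51441) = 72.085 km
  D: √((0.035·111.32)² + (-0.493·58.39)²) = √(15.18037 + 828.64934) = 29.049 km
  E: √((-0.200·111.32)² + (0.352·58.39)²) = √(495.68570 + 422.43732) = 30.301 km
  → nearest: D (29.049 km)
Q5 at 58.704°N, 19.082°E:
  A: √((-0.765·111.32)² + (-0.591·58.39)²) = √(7252.19154 + 1190.83588) = 91.886 km
  B: √((-0.096·111.32)² + (0.115·58.39)²) = √(114.20598 + 45.08921) = 12.621 km
  C: √((0.086·111.32)² + (-1.083·58.39)²) = √(91.65229 + 3998.83849) = 63.957 km
  D: √((-0.355·111.32)² + (-0.739·58.39)²) = √(1561.71975 + 1861.94062) = 58.512 km
  E: √((-0.590·111.32)² + (0.106·58.39)²) = √(4313.70477 + 38.30793) = 65.970 km
  → nearest: B (12.621 km)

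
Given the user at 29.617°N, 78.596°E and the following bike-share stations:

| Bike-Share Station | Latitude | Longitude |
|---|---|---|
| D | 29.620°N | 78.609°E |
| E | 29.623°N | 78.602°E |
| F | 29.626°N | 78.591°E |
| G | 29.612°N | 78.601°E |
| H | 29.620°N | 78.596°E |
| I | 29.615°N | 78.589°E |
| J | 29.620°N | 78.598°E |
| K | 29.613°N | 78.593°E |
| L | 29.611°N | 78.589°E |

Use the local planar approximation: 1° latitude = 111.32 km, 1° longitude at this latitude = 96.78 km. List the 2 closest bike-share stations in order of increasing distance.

H, J

Distances from 29.617°N, 78.596°E:
D: 1.302 km
E: 0.885 km
F: 1.113 km
G: 0.738 km
H: 0.334 km
I: 0.713 km
J: 0.386 km
K: 0.532 km
L: 0.951 km
Sorted: H (0.334 km) < J (0.386 km) < K (0.532 km) < I (0.713 km) < …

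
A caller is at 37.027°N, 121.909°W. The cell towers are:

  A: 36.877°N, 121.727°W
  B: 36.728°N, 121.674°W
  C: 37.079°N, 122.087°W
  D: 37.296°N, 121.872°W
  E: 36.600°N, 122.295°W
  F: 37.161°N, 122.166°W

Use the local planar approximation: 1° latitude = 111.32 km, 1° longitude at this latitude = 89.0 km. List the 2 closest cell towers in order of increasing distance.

Distances from 37.027°N, 121.909°W:
A: √((-0.150·111.32)² + (0.182·89.0)²) = √(278.82320 + 262.37520) = 23.264 km
B: √((-0.299·111.32)² + (0.235·89.0)²) = √(1107.86992 + 437.43722) = 39.310 km
C: √((0.052·111.32)² + (-0.178·89.0)²) = √(33.50835 + 250.96896) = 16.866 km
D: √((0.269·111.32)² + (0.037·89.0)²) = √(896.70782 + 10.84385) = 30.126 km
E: √((-0.427·111.32)² + (-0.386·89.0)²) = √(2259.44693 + 1180.19732) = 58.648 km
F: √((0.134·111.32)² + (-0.257·89.0)²) = √(222.51331 + 523.17413) = 27.307 km
Sorted: C (16.866 km) < A (23.264 km) < F (27.307 km) < D (30.126 km) < …

C, A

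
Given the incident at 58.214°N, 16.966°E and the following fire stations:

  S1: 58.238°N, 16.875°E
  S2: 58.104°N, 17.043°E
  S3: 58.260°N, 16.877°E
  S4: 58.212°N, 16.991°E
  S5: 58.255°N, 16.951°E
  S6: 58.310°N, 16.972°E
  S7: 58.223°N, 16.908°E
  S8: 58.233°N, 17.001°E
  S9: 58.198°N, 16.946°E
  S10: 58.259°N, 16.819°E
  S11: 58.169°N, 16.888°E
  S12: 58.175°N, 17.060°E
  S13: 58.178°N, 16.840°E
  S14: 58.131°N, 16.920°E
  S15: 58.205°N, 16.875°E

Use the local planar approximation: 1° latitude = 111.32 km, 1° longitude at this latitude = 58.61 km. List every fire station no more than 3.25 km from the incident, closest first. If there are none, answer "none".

Distances from 58.214°N, 16.966°E:
S1: 5.965 km
S2: 13.050 km
S3: 7.310 km
S4: 1.482 km
S5: 4.648 km
S6: 10.693 km
S7: 3.544 km
S8: 2.946 km
S9: 2.132 km
S10: 9.966 km
S11: 6.782 km
S12: 7.014 km
S13: 8.402 km
S14: 9.625 km
S15: 5.427 km
Threshold 3.25 km: S4 (1.482 km), S9 (2.132 km), S8 (2.946 km) are within range.

S4, S9, S8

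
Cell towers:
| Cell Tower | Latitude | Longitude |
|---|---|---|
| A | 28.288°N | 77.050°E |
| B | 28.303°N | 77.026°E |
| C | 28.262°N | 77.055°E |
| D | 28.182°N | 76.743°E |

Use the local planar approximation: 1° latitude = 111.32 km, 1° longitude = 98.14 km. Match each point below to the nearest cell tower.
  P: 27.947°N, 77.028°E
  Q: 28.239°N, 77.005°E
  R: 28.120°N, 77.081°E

P at 27.947°N, 77.028°E:
  A: 38.021 km
  B: 39.630 km
  C: 35.166 km
  D: 38.297 km
  → nearest: C (35.166 km)
Q at 28.239°N, 77.005°E:
  A: 7.018 km
  B: 7.417 km
  C: 5.535 km
  D: 26.484 km
  → nearest: C (5.535 km)
R at 28.120°N, 77.081°E:
  A: 18.948 km
  B: 21.075 km
  C: 16.012 km
  D: 33.882 km
  → nearest: C (16.012 km)

P→C; Q→C; R→C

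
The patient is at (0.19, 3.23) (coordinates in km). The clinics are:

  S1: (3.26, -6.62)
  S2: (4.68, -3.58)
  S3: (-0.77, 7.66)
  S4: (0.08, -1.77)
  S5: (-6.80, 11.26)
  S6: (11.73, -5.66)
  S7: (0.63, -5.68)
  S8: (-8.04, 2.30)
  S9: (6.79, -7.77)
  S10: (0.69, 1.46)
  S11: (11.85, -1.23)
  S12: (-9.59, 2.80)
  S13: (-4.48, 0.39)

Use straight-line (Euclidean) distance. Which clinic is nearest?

Distances from (0.19, 3.23):
S1: √((3.07)² + (-9.85)²) = √(9.4249 + 97.0225) = 10.32 km
S2: √((4.49)² + (-6.81)²) = √(20.1601 + 46.3761) = 8.16 km
S3: √((-0.96)² + (4.43)²) = √(0.9216 + 19.6249) = 4.53 km
S4: √((-0.11)² + (-5.00)²) = √(0.0121 + 25.0000) = 5.00 km
S5: √((-6.99)² + (8.03)²) = √(48.8601 + 64.4809) = 10.65 km
S6: √((11.54)² + (-8.89)²) = √(133.1716 + 79.0321) = 14.57 km
S7: √((0.44)² + (-8.91)²) = √(0.1936 + 79.3881) = 8.92 km
S8: √((-8.23)² + (-0.93)²) = √(67.7329 + 0.8649) = 8.28 km
S9: √((6.60)² + (-11.00)²) = √(43.5600 + 121.0000) = 12.83 km
S10: √((0.50)² + (-1.77)²) = √(0.2500 + 3.1329) = 1.84 km
S11: √((11.66)² + (-4.46)²) = √(135.9556 + 19.8916) = 12.48 km
S12: √((-9.78)² + (-0.43)²) = √(95.6484 + 0.1849) = 9.79 km
S13: √((-4.67)² + (-2.84)²) = √(21.8089 + 8.0656) = 5.47 km
Minimum: S10 at 1.84 km.

S10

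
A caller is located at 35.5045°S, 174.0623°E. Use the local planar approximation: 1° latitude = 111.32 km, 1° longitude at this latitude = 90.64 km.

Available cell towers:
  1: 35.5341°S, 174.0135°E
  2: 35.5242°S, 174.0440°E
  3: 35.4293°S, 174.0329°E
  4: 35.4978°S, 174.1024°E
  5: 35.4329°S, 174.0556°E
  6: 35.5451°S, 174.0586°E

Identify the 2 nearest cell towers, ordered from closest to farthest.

2, 4

Distances from 35.5045°S, 174.0623°E:
1: 5.5157 km
2: 2.7497 km
3: 8.7852 km
4: 3.7104 km
5: 7.9936 km
6: 4.5320 km
Sorted: 2 (2.7497 km) < 4 (3.7104 km) < 6 (4.5320 km) < 1 (5.5157 km) < …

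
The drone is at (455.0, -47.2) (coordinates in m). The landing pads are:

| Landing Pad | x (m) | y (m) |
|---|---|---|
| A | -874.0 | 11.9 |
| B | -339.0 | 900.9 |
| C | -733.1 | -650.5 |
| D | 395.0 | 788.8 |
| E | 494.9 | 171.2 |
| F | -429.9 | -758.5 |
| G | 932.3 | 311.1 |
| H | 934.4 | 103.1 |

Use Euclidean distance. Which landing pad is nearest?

E

Distances from (455.0, -47.2):
A: 1330.3 m
B: 1236.7 m
C: 1332.5 m
D: 838.2 m
E: 222.0 m
F: 1135.3 m
G: 596.8 m
H: 502.4 m
Minimum: E at 222.0 m.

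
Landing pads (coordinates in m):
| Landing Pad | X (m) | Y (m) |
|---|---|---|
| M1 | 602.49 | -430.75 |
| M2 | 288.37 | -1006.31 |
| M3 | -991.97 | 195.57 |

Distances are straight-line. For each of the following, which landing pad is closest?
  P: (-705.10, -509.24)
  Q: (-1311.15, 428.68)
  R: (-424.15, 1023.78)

P→M3; Q→M3; R→M3

P at (-705.10, -509.24):
  M1: √((1307.59)² + (78.49)²) = √(1709791.6081 + 6160.6801) = 1309.94 m
  M2: √((993.47)² + (-497.07)²) = √(986982.6409 + 247078.5849) = 1110.88 m
  M3: √((-286.87)² + (704.81)²) = √(82294.3969 + 496757.1361) = 760.95 m
  → nearest: M3 (760.95 m)
Q at (-1311.15, 428.68):
  M1: √((1913.64)² + (-859.43)²) = √(3662018.0496 + 738619.9249) = 2097.77 m
  M2: √((1599.52)² + (-1434.99)²) = √(2558464.2304 + 2059196.3001) = 2148.87 m
  M3: √((319.18)² + (-233.11)²) = √(101875.8724 + 54340.2721) = 395.24 m
  → nearest: M3 (395.24 m)
R at (-424.15, 1023.78):
  M1: √((1026.64)² + (-1454.53)²) = √(1053989.6896 + 2115657.5209) = 1780.35 m
  M2: √((712.52)² + (-2030.09)²) = √(507684.7504 + 4121265.4081) = 2151.50 m
  M3: √((-567.82)² + (-828.21)²) = √(322419.5524 + 685931.8041) = 1004.17 m
  → nearest: M3 (1004.17 m)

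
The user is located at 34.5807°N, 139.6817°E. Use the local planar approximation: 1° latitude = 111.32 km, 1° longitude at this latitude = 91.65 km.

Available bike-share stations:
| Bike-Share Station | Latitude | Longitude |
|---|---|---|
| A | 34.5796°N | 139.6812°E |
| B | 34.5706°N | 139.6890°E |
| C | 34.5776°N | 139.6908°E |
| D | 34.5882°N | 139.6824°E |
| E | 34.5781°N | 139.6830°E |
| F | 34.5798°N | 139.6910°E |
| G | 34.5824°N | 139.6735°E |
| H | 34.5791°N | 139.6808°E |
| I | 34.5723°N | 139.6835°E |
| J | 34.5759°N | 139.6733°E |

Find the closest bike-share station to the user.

Distances from 34.5807°N, 139.6817°E:
A: √((-0.0011·111.32)² + (-0.0005·91.65)²) = √(0.014994 + 0.002100) = 0.1307 km
B: √((-0.0101·111.32)² + (0.0073·91.65)²) = √(1.264122 + 0.447621) = 1.3083 km
C: √((-0.0031·111.32)² + (0.0091·91.65)²) = √(0.119088 + 0.695581) = 0.9026 km
D: √((0.0075·111.32)² + (0.0007·91.65)²) = √(0.697058 + 0.004116) = 0.8374 km
E: √((-0.0026·111.32)² + (0.0013·91.65)²) = √(0.083771 + 0.014196) = 0.3130 km
F: √((-0.0009·111.32)² + (0.0093·91.65)²) = √(0.010038 + 0.726492) = 0.8582 km
G: √((0.0017·111.32)² + (-0.0082·91.65)²) = √(0.035813 + 0.564797) = 0.7750 km
H: √((-0.0016·111.32)² + (-0.0009·91.65)²) = √(0.031724 + 0.006804) = 0.1963 km
I: √((-0.0084·111.32)² + (0.0018·91.65)²) = √(0.874390 + 0.027215) = 0.9495 km
J: √((-0.0048·111.32)² + (-0.0084·91.65)²) = √(0.285515 + 0.592684) = 0.9371 km
Minimum: A at 0.1307 km.

A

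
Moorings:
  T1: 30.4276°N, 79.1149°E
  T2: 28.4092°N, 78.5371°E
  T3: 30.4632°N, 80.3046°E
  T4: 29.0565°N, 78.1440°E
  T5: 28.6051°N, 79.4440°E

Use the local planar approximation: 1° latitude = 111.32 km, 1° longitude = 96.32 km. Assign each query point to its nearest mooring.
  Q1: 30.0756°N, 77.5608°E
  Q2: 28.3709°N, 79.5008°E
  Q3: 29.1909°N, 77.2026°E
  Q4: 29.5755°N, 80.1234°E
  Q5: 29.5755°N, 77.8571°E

Q1→T4; Q2→T5; Q3→T4; Q4→T3; Q5→T4

Q1 at 30.0756°N, 77.5608°E:
  T1: 154.7346 km
  T2: 207.9774 km
  T3: 267.7819 km
  T4: 126.5920 km
  T5: 244.3331 km
  → nearest: T4 (126.5920 km)
Q2 at 28.3709°N, 79.5008°E:
  T1: 231.9495 km
  T2: 92.9214 km
  T3: 245.4455 km
  T4: 151.3406 km
  T5: 26.6390 km
  → nearest: T5 (26.6390 km)
Q3 at 29.1909°N, 77.2026°E:
  T1: 229.9562 km
  T2: 155.2242 km
  T3: 330.6539 km
  T4: 91.9017 km
  T5: 225.5254 km
  → nearest: T4 (91.9017 km)
Q4 at 29.5755°N, 80.1234°E:
  T1: 135.7702 km
  T2: 200.5044 km
  T3: 100.3482 km
  T4: 199.2175 km
  T5: 126.3003 km
  → nearest: T3 (100.3482 km)
Q5 at 29.5755°N, 77.8571°E:
  T1: 153.8677 km
  T2: 145.4181 km
  T3: 255.6169 km
  T4: 64.0438 km
  T5: 187.1699 km
  → nearest: T4 (64.0438 km)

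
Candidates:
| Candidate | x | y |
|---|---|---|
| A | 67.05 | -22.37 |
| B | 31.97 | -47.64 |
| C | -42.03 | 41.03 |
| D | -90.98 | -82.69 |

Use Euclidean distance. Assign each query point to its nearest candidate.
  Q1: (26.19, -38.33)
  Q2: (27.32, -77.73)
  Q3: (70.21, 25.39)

Q1→B; Q2→B; Q3→A

Q1 at (26.19, -38.33):
  A: √((40.86)² + (15.96)²) = √(1669.5396 + 254.7216) = 43.87
  B: √((5.78)² + (-9.31)²) = √(33.4084 + 86.6761) = 10.96
  C: √((-68.22)² + (79.36)²) = √(4653.9684 + 6298.0096) = 104.65
  D: √((-117.17)² + (-44.36)²) = √(13728.8089 + 1967.8096) = 125.29
  → nearest: B (10.96)
Q2 at (27.32, -77.73):
  A: √((39.73)² + (55.36)²) = √(1578.4729 + 3064.7296) = 68.14
  B: √((4.65)² + (30.09)²) = √(21.6225 + 905.4081) = 30.45
  C: √((-69.35)² + (118.76)²) = √(4809.4225 + 14103.9376) = 137.53
  D: √((-118.30)² + (-4.96)²) = √(13994.8900 + 24.6016) = 118.40
  → nearest: B (30.45)
Q3 at (70.21, 25.39):
  A: √((-3.16)² + (-47.76)²) = √(9.9856 + 2281.0176) = 47.86
  B: √((-38.24)² + (-73.03)²) = √(1462.2976 + 5333.3809) = 82.44
  C: √((-112.24)² + (15.64)²) = √(12597.8176 + 244.6096) = 113.32
  D: √((-161.19)² + (-108.08)²) = √(25982.2161 + 11681.2864) = 194.07
  → nearest: A (47.86)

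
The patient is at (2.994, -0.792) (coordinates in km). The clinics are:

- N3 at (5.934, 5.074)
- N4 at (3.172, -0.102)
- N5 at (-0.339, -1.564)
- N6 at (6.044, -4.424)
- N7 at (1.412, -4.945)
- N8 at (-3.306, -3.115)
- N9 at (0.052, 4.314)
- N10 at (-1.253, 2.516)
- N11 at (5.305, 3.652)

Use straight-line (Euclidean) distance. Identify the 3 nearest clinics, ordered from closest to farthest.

N4, N5, N7

Distances from (2.994, -0.792):
N3: 6.562 km
N4: 0.713 km
N5: 3.421 km
N6: 4.743 km
N7: 4.444 km
N8: 6.715 km
N9: 5.893 km
N10: 5.383 km
N11: 5.009 km
Sorted: N4 (0.713 km) < N5 (3.421 km) < N7 (4.444 km) < N6 (4.743 km) < N11 (5.009 km) < …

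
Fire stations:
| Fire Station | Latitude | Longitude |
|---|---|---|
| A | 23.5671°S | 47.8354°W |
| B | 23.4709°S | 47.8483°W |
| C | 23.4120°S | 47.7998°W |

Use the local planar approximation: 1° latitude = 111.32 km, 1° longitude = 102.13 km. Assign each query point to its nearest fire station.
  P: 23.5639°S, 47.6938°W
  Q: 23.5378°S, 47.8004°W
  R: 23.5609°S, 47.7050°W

P at 23.5639°S, 47.6938°W:
  A: 14.4660 km
  B: 18.8722 km
  C: 20.0781 km
  → nearest: A (14.4660 km)
Q at 23.5378°S, 47.8004°W:
  A: 4.8390 km
  B: 8.9103 km
  C: 14.0042 km
  → nearest: A (4.8390 km)
R at 23.5609°S, 47.7050°W:
  A: 13.3356 km
  B: 17.7360 km
  C: 19.1961 km
  → nearest: A (13.3356 km)

P→A; Q→A; R→A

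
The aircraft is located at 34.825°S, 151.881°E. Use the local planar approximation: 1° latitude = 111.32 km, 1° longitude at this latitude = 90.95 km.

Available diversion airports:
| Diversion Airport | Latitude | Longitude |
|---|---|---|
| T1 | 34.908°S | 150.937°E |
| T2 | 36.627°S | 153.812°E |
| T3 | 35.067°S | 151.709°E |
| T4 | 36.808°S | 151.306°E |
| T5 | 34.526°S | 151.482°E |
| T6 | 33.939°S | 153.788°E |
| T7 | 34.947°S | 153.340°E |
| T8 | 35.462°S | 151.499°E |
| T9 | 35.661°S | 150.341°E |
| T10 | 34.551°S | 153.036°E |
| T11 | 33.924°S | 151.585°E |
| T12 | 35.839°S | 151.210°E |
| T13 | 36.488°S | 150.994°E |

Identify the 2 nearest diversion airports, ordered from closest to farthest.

T3, T5

Distances from 34.825°S, 151.881°E:
T1: √((-0.083·111.32)² + (-0.944·90.95)²) = √(85.36947 + 7371.39011) = 86.353 km
T2: √((-1.802·111.32)² + (1.931·90.95)²) = √(40239.81437 + 30843.94744) = 266.615 km
T3: √((-0.242·111.32)² + (-0.172·90.95)²) = √(725.73343 + 244.71596) = 31.152 km
T4: √((-1.983·111.32)² + (-0.575·90.95)²) = √(48729.48525 + 2734.89776) = 226.858 km
T5: √((0.299·111.32)² + (-0.399·90.95)²) = √(1107.86992 + 1316.89515) = 49.242 km
T6: √((0.886·111.32)² + (1.907·90.95)²) = √(9727.78222 + 30082.00595) = 199.524 km
T7: √((-0.122·111.32)² + (1.459·90.95)²) = √(184.44465 + 17608.24169) = 133.389 km
T8: √((-0.637·111.32)² + (-0.382·90.95)²) = √(5028.34723 + 1207.06910) = 78.965 km
T9: √((-0.836·111.32)² + (-1.540·90.95)²) = √(8660.81875 + 19617.64397) = 168.162 km
T10: √((0.274·111.32)² + (1.155·90.95)²) = √(930.35248 + 11034.92473) = 109.386 km
T11: √((0.901·111.32)² + (-0.296·90.95)²) = √(10059.95359 + 724.75101) = 103.849 km
T12: √((-1.014·111.32)² + (-0.671·90.95)²) = √(12741.55125 + 3724.34965) = 128.320 km
T13: √((-1.663·111.32)² + (-0.887·90.95)²) = √(34271.32487 + 6508.07646) = 201.939 km
Sorted: T3 (31.152 km) < T5 (49.242 km) < T8 (78.965 km) < T1 (86.353 km) < …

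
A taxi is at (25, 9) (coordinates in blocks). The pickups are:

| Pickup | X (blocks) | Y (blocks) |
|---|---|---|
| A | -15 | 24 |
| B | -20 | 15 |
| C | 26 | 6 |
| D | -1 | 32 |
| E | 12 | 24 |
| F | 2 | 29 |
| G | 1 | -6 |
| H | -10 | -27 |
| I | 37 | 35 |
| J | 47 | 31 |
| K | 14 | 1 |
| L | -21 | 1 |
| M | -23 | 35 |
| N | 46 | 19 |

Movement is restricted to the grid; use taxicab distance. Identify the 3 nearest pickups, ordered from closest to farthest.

Distances from (25, 9):
A: |-40| + |15| = 40 + 15 = 55 blocks
B: |-45| + |6| = 45 + 6 = 51 blocks
C: |1| + |-3| = 1 + 3 = 4 blocks
D: |-26| + |23| = 26 + 23 = 49 blocks
E: |-13| + |15| = 13 + 15 = 28 blocks
F: |-23| + |20| = 23 + 20 = 43 blocks
G: |-24| + |-15| = 24 + 15 = 39 blocks
H: |-35| + |-36| = 35 + 36 = 71 blocks
I: |12| + |26| = 12 + 26 = 38 blocks
J: |22| + |22| = 22 + 22 = 44 blocks
K: |-11| + |-8| = 11 + 8 = 19 blocks
L: |-46| + |-8| = 46 + 8 = 54 blocks
M: |-48| + |26| = 48 + 26 = 74 blocks
N: |21| + |10| = 21 + 10 = 31 blocks
Sorted: C (4 blocks) < K (19 blocks) < E (28 blocks) < N (31 blocks) < I (38 blocks) < …

C, K, E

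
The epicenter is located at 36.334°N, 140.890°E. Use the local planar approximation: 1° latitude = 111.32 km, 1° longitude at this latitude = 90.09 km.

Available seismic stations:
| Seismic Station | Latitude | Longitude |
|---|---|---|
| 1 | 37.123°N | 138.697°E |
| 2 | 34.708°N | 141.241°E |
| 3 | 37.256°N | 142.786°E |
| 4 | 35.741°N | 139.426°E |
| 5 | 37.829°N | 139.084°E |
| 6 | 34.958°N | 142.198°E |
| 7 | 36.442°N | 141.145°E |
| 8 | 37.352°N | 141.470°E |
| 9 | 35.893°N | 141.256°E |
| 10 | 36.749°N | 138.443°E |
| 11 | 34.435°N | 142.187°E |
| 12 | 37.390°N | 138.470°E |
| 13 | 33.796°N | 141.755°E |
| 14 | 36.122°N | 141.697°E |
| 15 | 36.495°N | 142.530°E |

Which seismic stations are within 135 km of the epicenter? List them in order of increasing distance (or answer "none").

Distances from 36.334°N, 140.890°E:
1: √((0.789·111.32)² + (-2.193·90.09)²) = √(7714.36888 + 39032.86569) = 216.211 km
2: √((-1.626·111.32)² + (0.351·90.09)²) = √(32763.28788 + 999.92495) = 183.748 km
3: √((0.922·111.32)² + (1.896·90.09)²) = √(10534.36198 + 29176.27474) = 199.275 km
4: √((-0.593·111.32)² + (-1.464·90.09)²) = √(4357.68448 + 17395.43636) = 147.489 km
5: √((1.495·111.32)² + (-1.806·90.09)²) = √(27696.74807 + 26472.11652) = 232.742 km
6: √((-1.376·111.32)² + (1.308·90.09)²) = √(23462.98501 + 13885.72825) = 193.258 km
7: √((0.108·111.32)² + (0.255·90.09)²) = √(144.54195 + 527.75643) = 25.929 km
8: √((1.018·111.32)² + (0.580·90.09)²) = √(12842.27458 + 2730.29240) = 124.790 km
9: √((-0.441·111.32)² + (0.366·90.09)²) = √(2410.03625 + 1087.21477) = 59.138 km
10: √((0.415·111.32)² + (-2.447·90.09)²) = √(2134.23672 + 48598.30391) = 225.239 km
11: √((-1.899·111.32)² + (1.297·90.09)²) = √(44688.55632 + 13653.15831) = 241.540 km
12: √((1.056·111.32)² + (-2.420·90.09)²) = √(13818.92411 + 47531.76112) = 247.691 km
13: √((-2.538·111.32)² + (0.865·90.09)²) = √(79823.29131 + 6072.74981) = 293.080 km
14: √((-0.212·111.32)² + (0.807·90.09)²) = √(556.95245 + 5285.67241) = 76.437 km
15: √((0.161·111.32)² + (1.640·90.09)²) = √(321.21672 + 21829.35331) = 148.831 km
Threshold 135 km: 7 (25.929 km), 9 (59.138 km), 14 (76.437 km), 8 (124.790 km) are within range.

7, 9, 14, 8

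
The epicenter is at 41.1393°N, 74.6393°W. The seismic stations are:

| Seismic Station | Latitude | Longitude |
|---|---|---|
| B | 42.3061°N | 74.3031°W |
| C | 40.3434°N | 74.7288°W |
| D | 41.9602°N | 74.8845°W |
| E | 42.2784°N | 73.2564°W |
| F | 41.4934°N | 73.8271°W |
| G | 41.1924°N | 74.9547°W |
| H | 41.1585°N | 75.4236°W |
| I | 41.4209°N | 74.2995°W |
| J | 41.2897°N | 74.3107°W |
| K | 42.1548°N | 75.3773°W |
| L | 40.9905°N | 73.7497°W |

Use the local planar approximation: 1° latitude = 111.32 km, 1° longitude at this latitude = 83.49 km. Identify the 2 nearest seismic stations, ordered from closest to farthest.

Distances from 41.1393°N, 74.6393°W:
B: 132.8865 km
C: 88.9141 km
D: 93.6476 km
E: 171.4935 km
F: 78.4352 km
G: 26.9880 km
H: 65.5161 km
I: 42.2792 km
J: 32.1400 km
K: 128.7469 km
L: 76.0974 km
Sorted: G (26.9880 km) < J (32.1400 km) < I (42.2792 km) < H (65.5161 km) < …

G, J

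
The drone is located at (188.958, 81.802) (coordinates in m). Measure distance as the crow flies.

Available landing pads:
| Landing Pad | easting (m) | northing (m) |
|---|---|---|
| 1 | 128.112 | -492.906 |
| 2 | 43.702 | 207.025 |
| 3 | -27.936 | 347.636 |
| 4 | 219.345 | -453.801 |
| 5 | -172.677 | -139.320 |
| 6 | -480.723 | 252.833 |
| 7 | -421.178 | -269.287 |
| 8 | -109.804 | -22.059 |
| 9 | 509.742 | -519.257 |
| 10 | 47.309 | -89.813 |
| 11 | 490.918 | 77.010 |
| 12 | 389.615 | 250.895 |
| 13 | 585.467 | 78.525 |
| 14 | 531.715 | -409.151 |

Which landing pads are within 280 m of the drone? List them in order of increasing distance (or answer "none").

2, 10, 12

Distances from (188.958, 81.802):
1: 577.920 m
2: 191.781 m
3: 343.090 m
4: 536.464 m
5: 423.881 m
6: 691.176 m
7: 703.939 m
8: 316.300 m
9: 681.303 m
10: 222.522 m
11: 301.998 m
12: 262.404 m
13: 396.523 m
14: 598.763 m
Threshold 280 m: 2 (191.781 m), 10 (222.522 m), 12 (262.404 m) are within range.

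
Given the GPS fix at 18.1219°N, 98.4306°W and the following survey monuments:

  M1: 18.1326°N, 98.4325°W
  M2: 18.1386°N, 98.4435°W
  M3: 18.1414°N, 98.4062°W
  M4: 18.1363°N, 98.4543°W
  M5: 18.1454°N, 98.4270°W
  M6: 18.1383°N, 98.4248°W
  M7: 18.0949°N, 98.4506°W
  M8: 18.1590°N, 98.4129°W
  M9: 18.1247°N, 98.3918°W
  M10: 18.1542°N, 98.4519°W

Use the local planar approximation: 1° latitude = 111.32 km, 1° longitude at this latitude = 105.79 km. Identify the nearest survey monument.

Distances from 18.1219°N, 98.4306°W:
M1: √((0.0107·111.32)² + (-0.0019·105.79)²) = √(1.418776 + 0.040401) = 1.2080 km
M2: √((0.0167·111.32)² + (-0.0129·105.79)²) = √(3.456045 + 1.862382) = 2.3062 km
M3: √((0.0195·111.32)² + (0.0244·105.79)²) = √(4.712112 + 6.662986) = 3.3727 km
M4: √((0.0144·111.32)² + (-0.0237·105.79)²) = √(2.569635 + 6.286167) = 2.9759 km
M5: √((0.0235·111.32)² + (0.0036·105.79)²) = √(6.843561 + 0.145042) = 2.6436 km
M6: √((0.0164·111.32)² + (0.0058·105.79)²) = √(3.332991 + 0.376483) = 1.9260 km
M7: √((-0.0270·111.32)² + (-0.0200·105.79)²) = √(9.033872 + 4.476610) = 3.6757 km
M8: √((0.0371·111.32)² + (0.0177·105.79)²) = √(17.056669 + 3.506193) = 4.5346 km
M9: √((0.0028·111.32)² + (0.0388·105.79)²) = √(0.097154 + 16.848168) = 4.1165 km
M10: √((0.0323·111.32)² + (-0.0213·105.79)²) = √(12.928598 + 5.077483) = 4.2434 km
Minimum: M1 at 1.2080 km.

M1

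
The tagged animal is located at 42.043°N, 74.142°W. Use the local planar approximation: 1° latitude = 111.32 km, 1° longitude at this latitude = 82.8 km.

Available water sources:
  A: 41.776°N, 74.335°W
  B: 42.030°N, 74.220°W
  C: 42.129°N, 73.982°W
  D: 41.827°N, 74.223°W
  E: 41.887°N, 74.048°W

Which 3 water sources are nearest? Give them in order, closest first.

B, C, E

Distances from 42.043°N, 74.142°W:
A: √((-0.267·111.32)² + (-0.193·82.8)²) = √(883.42344 + 255.37318) = 33.746 km
B: √((-0.013·111.32)² + (-0.078·82.8)²) = √(2.09427 + 41.71093) = 6.619 km
C: √((0.086·111.32)² + (0.160·82.8)²) = √(91.65229 + 175.50950) = 16.345 km
D: √((-0.216·111.32)² + (-0.081·82.8)²) = √(578.16780 + 44.98117) = 24.963 km
E: √((-0.156·111.32)² + (0.094·82.8)²) = √(301.57518 + 60.57820) = 19.030 km
Sorted: B (6.619 km) < C (16.345 km) < E (19.030 km) < D (24.963 km) < A (33.746 km)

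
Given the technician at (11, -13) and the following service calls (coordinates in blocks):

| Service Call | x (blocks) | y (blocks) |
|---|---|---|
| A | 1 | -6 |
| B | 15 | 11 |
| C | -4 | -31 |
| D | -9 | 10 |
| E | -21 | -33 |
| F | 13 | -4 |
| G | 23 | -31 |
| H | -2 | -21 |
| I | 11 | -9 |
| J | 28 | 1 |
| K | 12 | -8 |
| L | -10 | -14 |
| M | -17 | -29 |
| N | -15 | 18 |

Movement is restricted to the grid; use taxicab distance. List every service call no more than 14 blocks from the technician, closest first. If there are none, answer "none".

I, K, F

Distances from (11, -13):
A: |-10| + |7| = 10 + 7 = 17 blocks
B: |4| + |24| = 4 + 24 = 28 blocks
C: |-15| + |-18| = 15 + 18 = 33 blocks
D: |-20| + |23| = 20 + 23 = 43 blocks
E: |-32| + |-20| = 32 + 20 = 52 blocks
F: |2| + |9| = 2 + 9 = 11 blocks
G: |12| + |-18| = 12 + 18 = 30 blocks
H: |-13| + |-8| = 13 + 8 = 21 blocks
I: |0| + |4| = 0 + 4 = 4 blocks
J: |17| + |14| = 17 + 14 = 31 blocks
K: |1| + |5| = 1 + 5 = 6 blocks
L: |-21| + |-1| = 21 + 1 = 22 blocks
M: |-28| + |-16| = 28 + 16 = 44 blocks
N: |-26| + |31| = 26 + 31 = 57 blocks
Threshold 14 blocks: I (4 blocks), K (6 blocks), F (11 blocks) are within range.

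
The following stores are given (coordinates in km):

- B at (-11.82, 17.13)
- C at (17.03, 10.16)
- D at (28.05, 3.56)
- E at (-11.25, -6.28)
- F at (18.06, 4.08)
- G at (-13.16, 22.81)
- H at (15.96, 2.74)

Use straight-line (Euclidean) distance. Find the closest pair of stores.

F and H

Pairwise distances:
B–C: 29.68 km
B–D: 42.12 km
B–E: 23.42 km
B–F: 32.61 km
B–G: 5.84 km
B–H: 31.29 km
C–D: 12.85 km
C–E: 32.71 km
C–F: 6.17 km
C–G: 32.73 km
C–H: 7.50 km
D–E: 40.51 km
D–F: 10.00 km
D–G: 45.48 km
D–H: 12.12 km
E–F: 31.09 km
E–G: 29.15 km
E–H: 28.67 km
F–G: 36.41 km
F–H: 2.49 km
G–H: 35.37 km
Closest pair: F–H at 2.49 km.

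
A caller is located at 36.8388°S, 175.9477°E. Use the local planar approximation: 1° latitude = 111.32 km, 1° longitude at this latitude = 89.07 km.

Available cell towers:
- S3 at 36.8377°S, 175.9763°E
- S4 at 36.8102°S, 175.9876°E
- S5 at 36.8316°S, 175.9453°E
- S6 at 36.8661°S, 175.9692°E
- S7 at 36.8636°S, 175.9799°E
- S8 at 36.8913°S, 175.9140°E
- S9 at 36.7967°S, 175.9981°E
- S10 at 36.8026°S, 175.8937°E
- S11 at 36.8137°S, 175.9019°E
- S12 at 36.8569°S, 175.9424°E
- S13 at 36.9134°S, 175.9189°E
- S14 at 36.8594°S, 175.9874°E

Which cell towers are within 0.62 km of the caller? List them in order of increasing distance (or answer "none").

none

Distances from 36.8388°S, 175.9477°E:
S3: √((0.0011·111.32)² + (0.0286·89.07)²) = √(0.014994 + 6.489257) = 2.5503 km
S4: √((0.0286·111.32)² + (0.0399·89.07)²) = √(10.136277 + 12.630155) = 4.7714 km
S5: √((0.0072·111.32)² + (-0.0024·89.07)²) = √(0.642409 + 0.045697) = 0.8295 km
S6: √((-0.0273·111.32)² + (0.0215·89.07)²) = √(9.235740 + 3.667244) = 3.5921 km
S7: √((-0.0248·111.32)² + (0.0322·89.07)²) = √(7.621663 + 8.225734) = 3.9809 km
S8: √((-0.0525·111.32)² + (-0.0337·89.07)²) = √(34.155842 + 9.009957) = 6.5701 km
S9: √((0.0421·111.32)² + (0.0504·89.07)²) = √(21.963957 + 20.152270) = 6.4897 km
S10: √((0.0362·111.32)² + (-0.0540·89.07)²) = √(16.239159 + 23.133984) = 6.2748 km
S11: √((0.0251·111.32)² + (-0.0458·89.07)²) = √(7.807174 + 16.641553) = 4.9446 km
S12: √((-0.0181·111.32)² + (-0.0053·89.07)²) = √(4.059790 + 0.222851) = 2.0695 km
S13: √((-0.0746·111.32)² + (-0.0288·89.07)²) = √(68.964255 + 6.580333) = 8.6916 km
S14: √((-0.0206·111.32)² + (0.0397·89.07)²) = √(5.258730 + 12.503855) = 4.2146 km
Threshold 0.62 km: none within range.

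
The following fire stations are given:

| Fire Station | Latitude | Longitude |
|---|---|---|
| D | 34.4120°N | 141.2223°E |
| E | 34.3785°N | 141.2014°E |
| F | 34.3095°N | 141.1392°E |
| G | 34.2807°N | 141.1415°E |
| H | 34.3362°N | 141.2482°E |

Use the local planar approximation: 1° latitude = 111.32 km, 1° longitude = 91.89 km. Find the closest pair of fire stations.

Pairwise distances:
D–E: √((-0.0335·111.32)² + (-0.0209·91.89)²) = √(13.907082 + 3.688324) = 4.1947 km
D–F: √((-0.1025·111.32)² + (-0.0831·91.89)²) = √(130.194946 + 58.309397) = 13.7297 km
D–G: √((-0.1313·111.32)² + (-0.0808·91.89)²) = √(213.636693 + 55.126348) = 16.3940 km
D–H: √((-0.0758·111.32)² + (0.0259·91.89)²) = √(71.200789 + 5.664167) = 8.7673 km
E–F: √((-0.0690·111.32)² + (-0.0622·91.89)²) = √(58.998990 + 32.667603) = 9.5743 km
E–G: √((-0.0978·111.32)² + (-0.0599·91.89)²) = √(118.528859 + 30.296339) = 12.1994 km
E–H: √((-0.0423·111.32)² + (0.0468·91.89)²) = √(22.173136 + 18.493887) = 6.3771 km
F–G: √((-0.0288·111.32)² + (0.0023·91.89)²) = √(10.278539 + 0.044668) = 3.2130 km
F–H: √((0.0267·111.32)² + (0.1090·91.89)²) = √(8.834234 + 100.320456) = 10.4477 km
G–H: √((0.0555·111.32)² + (0.1067·91.89)²) = √(38.170897 + 96.131417) = 11.5889 km
Closest pair: F–G at 3.2130 km.

F and G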